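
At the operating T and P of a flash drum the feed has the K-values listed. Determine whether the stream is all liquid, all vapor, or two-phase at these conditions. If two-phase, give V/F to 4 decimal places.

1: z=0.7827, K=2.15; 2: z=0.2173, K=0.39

ΣzᵢKᵢ = 1.7676; Σzᵢ/Kᵢ = 0.9212.
Since Σzᵢ/Kᵢ < 1 the mixture is above its dew point — single vapor phase.

all vapor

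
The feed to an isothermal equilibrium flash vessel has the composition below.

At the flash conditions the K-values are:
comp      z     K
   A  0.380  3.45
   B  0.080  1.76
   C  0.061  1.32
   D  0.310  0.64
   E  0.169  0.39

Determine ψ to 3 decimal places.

ψ = 0.816

Iterate (Newton) starting at ψ = 0.53:
  ψ = 0.530: g = 0.1748, g' = -0.658 → ψ = 0.795
  ψ = 0.795: g = 0.0125, g' = -0.600 → ψ = 0.816
Converged at ψ = 0.816.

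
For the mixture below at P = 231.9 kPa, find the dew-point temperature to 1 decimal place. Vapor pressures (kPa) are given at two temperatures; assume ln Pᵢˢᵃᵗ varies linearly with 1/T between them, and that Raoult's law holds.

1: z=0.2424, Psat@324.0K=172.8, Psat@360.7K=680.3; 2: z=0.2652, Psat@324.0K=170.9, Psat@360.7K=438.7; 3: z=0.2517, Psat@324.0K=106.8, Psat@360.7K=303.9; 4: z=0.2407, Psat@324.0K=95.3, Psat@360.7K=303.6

Dew-point temperature: Σzᵢ·P/Pᵢˢᵃᵗ(T) = 1. Interpolate ln Pᵢˢᵃᵗ = aᵢ + bᵢ/T.
  T = 324.0 K: ΣzᵢP/Pᵢˢᵃᵗ = 1.8174
  T = 360.7 K: ΣzᵢP/Pᵢˢᵃᵗ = 0.5987
  T = 342.4 K: ΣzᵢP/Pᵢˢᵃᵗ = 1.0087
  T = 351.5 K: ΣzᵢP/Pᵢˢᵃᵗ = 0.7726
  T = 346.9 K: ΣzᵢP/Pᵢˢᵃᵗ = 0.8824
  T = 344.6 K: ΣzᵢP/Pᵢˢᵃᵗ = 0.9444
Interpolating between 342.4 K and 344.6 K gives T ≈ 342.7 K.

T = 342.7 K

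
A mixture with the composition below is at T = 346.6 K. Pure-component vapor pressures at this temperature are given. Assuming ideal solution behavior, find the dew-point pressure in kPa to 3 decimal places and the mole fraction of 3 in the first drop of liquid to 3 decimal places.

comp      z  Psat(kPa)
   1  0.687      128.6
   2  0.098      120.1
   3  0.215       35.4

At the dew point ψ → 1, so Σzᵢ/Kᵢ = 1 with Kᵢ = Pᵢˢᵃᵗ/P ⇒ 1/P = Σzᵢ/Pᵢˢᵃᵗ.
1/P = 0.687/128.6 + 0.098/120.1 + 0.215/35.4 = 0.012232 ⇒ P = 81.756 kPa
xᵢ = zᵢP/Pᵢˢᵃᵗ ⇒ x_3 = 0.215·81.756/35.4 = 0.497

Pdew = 81.756 kPa, x_3 = 0.497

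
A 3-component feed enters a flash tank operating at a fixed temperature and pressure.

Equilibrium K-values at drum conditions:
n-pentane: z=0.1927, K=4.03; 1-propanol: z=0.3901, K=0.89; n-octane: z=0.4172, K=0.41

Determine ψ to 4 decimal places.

Rachford–Rice: g(ψ) = Σ zᵢ(Kᵢ−1)/(1+ψ(Kᵢ−1)) = 0.
Feasibility: ΣzᵢKᵢ = 1.2948, Σzᵢ/Kᵢ = 1.5037 — both > 1, two phases present.
Iterate (Newton) starting at ψ = 0.5:
  ψ = 0.5000: g = -0.16240, g' = -0.5772 → ψ = 0.2186
  ψ = 0.2186: g = 0.02464, g' = -0.8365 → ψ = 0.2481
  ψ = 0.2481: g = 0.00085, g' = -0.7808 → ψ = 0.2492
Converged at ψ = 0.2492.

ψ = 0.2492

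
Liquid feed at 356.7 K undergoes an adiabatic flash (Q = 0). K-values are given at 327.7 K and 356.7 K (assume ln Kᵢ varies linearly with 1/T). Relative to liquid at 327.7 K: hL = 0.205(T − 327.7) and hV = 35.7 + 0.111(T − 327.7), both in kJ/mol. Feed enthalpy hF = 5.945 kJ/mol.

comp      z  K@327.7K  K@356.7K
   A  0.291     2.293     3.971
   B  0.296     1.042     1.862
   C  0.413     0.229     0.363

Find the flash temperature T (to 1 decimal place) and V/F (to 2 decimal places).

Adiabatic flash: solve Rachford–Rice at each trial T, then check hF = ψ·hV(T) + (1−ψ)·hL(T).
  T = 327.7 K: K = (2.293, 1.042, 0.229), RR gives ψ = 0.101, H_out = 3.599 kJ/mol
  T = 356.7 K: K = (3.971, 1.862, 0.363), RR gives ψ = 0.661, H_out = 27.734 kJ/mol
  T = 342.2 K: K = (3.053, 1.410, 0.291), RR gives ψ = 0.429, H_out = 17.711 kJ/mol
  T = 334.9 K: K = (2.651, 1.215, 0.259), RR gives ψ = 0.283, H_out = 11.388 kJ/mol
  T = 331.3 K: K = (2.468, 1.126, 0.244), RR gives ψ = 0.198, H_out = 7.733 kJ/mol
  T = 329.5 K: K = (2.379, 1.083, 0.236), RR gives ψ = 0.151, H_out = 5.733 kJ/mol
Linear interpolation between T = 329.5 (H_out = 5.733) and T = 331.3 (H_out = 7.733) on hF = 5.945 gives T ≈ 329.7 K, at which ψ = 0.16.

T = 329.7 K, V/F = 0.16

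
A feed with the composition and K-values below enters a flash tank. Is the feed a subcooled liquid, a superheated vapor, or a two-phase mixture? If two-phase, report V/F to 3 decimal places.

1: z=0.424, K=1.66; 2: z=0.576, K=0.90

superheated vapor

ΣzᵢKᵢ = 1.222; Σzᵢ/Kᵢ = 0.895.
Since Σzᵢ/Kᵢ < 1 the mixture is above its dew point — single vapor phase.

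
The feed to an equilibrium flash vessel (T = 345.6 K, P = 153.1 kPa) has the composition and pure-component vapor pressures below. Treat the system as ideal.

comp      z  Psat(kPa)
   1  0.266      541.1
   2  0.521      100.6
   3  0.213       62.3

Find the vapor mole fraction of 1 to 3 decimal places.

y_1 = 0.503

Raoult's law: Kᵢ = Pᵢˢᵃᵗ/P = Pᵢˢᵃᵗ/153.1.
  K_1 = 541.1/153.1 = 3.53429, K_2 = 100.6/153.1 = 0.65709, K_3 = 62.3/153.1 = 0.40692
Newton iteration, V/F⁰ = 0.5:
  V/F = 0.500: g = -0.0979, g' = -0.573 → V/F = 0.329
  V/F = 0.329: g = 0.0091, g' = -0.701 → V/F = 0.342
Converged at V/F = 0.342.
Compositions from xᵢ = zᵢ/(1+V/F(Kᵢ−1)), yᵢ = Kᵢxᵢ:
  1: x = 0.142, y = 0.503
  2: x = 0.590, y = 0.388
  3: x = 0.267, y = 0.109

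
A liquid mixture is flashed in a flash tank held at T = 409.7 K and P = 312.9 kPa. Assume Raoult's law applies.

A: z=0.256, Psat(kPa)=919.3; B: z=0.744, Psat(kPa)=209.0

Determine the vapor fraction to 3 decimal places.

Raoult's law: Kᵢ = Pᵢˢᵃᵗ/P = Pᵢˢᵃᵗ/312.9.
  K_A = 919.3/312.9 = 2.93800, K_B = 209.0/312.9 = 0.66795
Iterate (Newton) starting at ψ = 0.5:
  ψ = 0.500: g = -0.0443, g' = -0.366 → ψ = 0.379
  ψ = 0.379: g = 0.0034, g' = -0.427 → ψ = 0.387
Converged at ψ = 0.387.

ψ = 0.387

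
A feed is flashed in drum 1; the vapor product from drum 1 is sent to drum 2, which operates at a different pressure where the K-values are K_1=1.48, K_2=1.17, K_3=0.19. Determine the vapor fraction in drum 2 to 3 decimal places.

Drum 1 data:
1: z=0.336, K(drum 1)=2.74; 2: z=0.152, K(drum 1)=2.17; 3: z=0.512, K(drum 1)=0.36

V/F (drum 2) = 0.258

Drum 1:
Material balance + equilibrium reduce to Σ zᵢ(Kᵢ−1)/(1+ψ₁(Kᵢ−1)) = 0.
Feasibility: ΣzᵢKᵢ = 1.435, Σzᵢ/Kᵢ = 1.615 — both > 1, two phases present.
Iterate (Newton) starting at ψ₁ = 0.51:
  ψ₁ = 0.510: g = -0.0653, g' = -0.829 → ψ₁ = 0.431
Converged at ψ₁ = 0.431.
Drum-1 compositions:
  1: x = 0.192, y = 0.526
  2: x = 0.101, y = 0.219
  3: x = 0.707, y = 0.254
Drum-2 feed = drum-1 vapor: z₂ = (0.5262, 0.2193, 0.2545).
Drum 2:
Iterate (Newton) starting at ψ₂ = 0.62:
  ψ₂ = 0.620: g = -0.1857, g' = -0.751 → ψ₂ = 0.373
  ψ₂ = 0.373: g = -0.0460, g' = -0.435 → ψ₂ = 0.267
  ψ₂ = 0.267: g = -0.0035, g' = -0.373 → ψ₂ = 0.258
Converged at ψ₂ = 0.258.
  1: x = 0.468, y = 0.693
  2: x = 0.210, y = 0.246
  3: x = 0.322, y = 0.061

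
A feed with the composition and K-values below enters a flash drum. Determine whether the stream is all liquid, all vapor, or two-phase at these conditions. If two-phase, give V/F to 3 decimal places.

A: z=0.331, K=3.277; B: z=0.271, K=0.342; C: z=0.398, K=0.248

ΣzᵢKᵢ = 1.276; Σzᵢ/Kᵢ = 2.498.
Both exceed 1, so a two-phase solution exists.
Newton iteration, ψ⁰ = 0.5:
  ψ = 0.500: g = -0.3930, g' = -1.214 → ψ = 0.176
  ψ = 0.176: g = -0.0089, g' = -1.323 → ψ = 0.170
Converged at ψ = 0.170.

two-phase, V/F = 0.170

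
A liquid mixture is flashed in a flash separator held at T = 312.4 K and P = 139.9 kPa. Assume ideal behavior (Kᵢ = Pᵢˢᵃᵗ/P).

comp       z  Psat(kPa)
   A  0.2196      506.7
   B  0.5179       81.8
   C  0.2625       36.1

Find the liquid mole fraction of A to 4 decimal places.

Raoult's law: Kᵢ = Pᵢˢᵃᵗ/P = Pᵢˢᵃᵗ/139.9.
  K_A = 506.7/139.9 = 3.621873, K_B = 81.8/139.9 = 0.584703, K_C = 36.1/139.9 = 0.258041
Rachford–Rice: g(V/F) = Σ zᵢ(Kᵢ−1)/(1+V/F(Kᵢ−1)) = 0.
Check two-phase: ΣzᵢKᵢ = 1.1659 > 1 and Σzᵢ/Kᵢ = 1.9637 > 1, so g(0) = 0.1659 > 0 and g(1) = -0.9637 < 0.
Newton–Raphson from V/F = 0.5:
  V/F = 0.5000: g = -0.33193, g' = -0.7902 → V/F = 0.0799
  V/F = 0.0799: g = 0.04651, g' = -1.2907 → V/F = 0.1160
  V/F = 0.1160: g = 0.00247, g' = -1.1593 → V/F = 0.1181
Converged at V/F = 0.1181.
Compositions from xᵢ = zᵢ/(1+V/F(Kᵢ−1)), yᵢ = Kᵢxᵢ:
  A: x = 0.1677, y = 0.6073
  B: x = 0.5446, y = 0.3184
  C: x = 0.2877, y = 0.0742

x_A = 0.1677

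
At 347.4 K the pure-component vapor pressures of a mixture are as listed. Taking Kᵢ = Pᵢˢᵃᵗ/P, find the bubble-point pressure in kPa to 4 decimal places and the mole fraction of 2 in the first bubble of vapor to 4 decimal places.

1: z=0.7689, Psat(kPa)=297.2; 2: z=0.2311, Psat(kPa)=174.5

Pbub = 268.8440 kPa, y_2 = 0.1500

At the bubble point ψ → 0, so ΣzᵢKᵢ = 1 with Kᵢ = Pᵢˢᵃᵗ/P ⇒ P = ΣzᵢPᵢˢᵃᵗ.
P = 0.7689·297.2 + 0.2311·174.5 = 268.8440 kPa
yᵢ = zᵢPᵢˢᵃᵗ/P ⇒ y_2 = 0.2311·174.5/268.8440 = 0.1500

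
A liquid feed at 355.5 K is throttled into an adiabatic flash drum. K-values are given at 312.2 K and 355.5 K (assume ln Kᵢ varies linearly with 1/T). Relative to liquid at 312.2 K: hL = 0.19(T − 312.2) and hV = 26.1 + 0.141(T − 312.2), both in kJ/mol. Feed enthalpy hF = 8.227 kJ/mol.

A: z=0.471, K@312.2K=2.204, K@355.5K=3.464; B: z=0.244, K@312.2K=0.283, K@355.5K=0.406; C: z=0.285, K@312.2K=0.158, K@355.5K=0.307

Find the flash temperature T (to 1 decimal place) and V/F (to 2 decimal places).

Adiabatic flash: solve Rachford–Rice at each trial T, then check hF = ψ·hV(T) + (1−ψ)·hL(T).
  T = 312.2 K: K = (2.204, 0.283, 0.158), RR gives ψ = 0.161, H_out = 4.191 kJ/mol
  T = 355.5 K: K = (3.464, 0.406, 0.307), RR gives ψ = 0.511, H_out = 20.476 kJ/mol
  T = 333.9 K: K = (2.805, 0.343, 0.225), RR gives ψ = 0.359, H_out = 13.118 kJ/mol
  T = 323.0 K: K = (2.495, 0.312, 0.190), RR gives ψ = 0.270, H_out = 8.958 kJ/mol
  T = 317.6 K: K = (2.348, 0.298, 0.173), RR gives ψ = 0.219, H_out = 6.681 kJ/mol
  T = 320.3 K: K = (2.421, 0.305, 0.181), RR gives ψ = 0.245, H_out = 7.842 kJ/mol
  T = 321.6 K: K = (2.457, 0.309, 0.185), RR gives ψ = 0.257, H_out = 8.384 kJ/mol
Linear interpolation between T = 320.3 (H_out = 7.842) and T = 321.6 (H_out = 8.384) on hF = 8.227 gives T ≈ 321.2 K, at which ψ = 0.25.

T = 321.2 K, V/F = 0.25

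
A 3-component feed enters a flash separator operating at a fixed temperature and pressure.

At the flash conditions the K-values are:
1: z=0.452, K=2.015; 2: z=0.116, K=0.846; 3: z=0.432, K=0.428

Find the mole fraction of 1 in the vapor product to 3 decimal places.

y_1 = 0.661

Let ψ = V/F and solve Σ zᵢ(Kᵢ−1)/(1+ψ(Kᵢ−1)) = 0.
Check two-phase: ΣzᵢKᵢ = 1.194 > 1 and Σzᵢ/Kᵢ = 1.371 > 1, so g(0) = 0.194 > 0 and g(1) = -0.371 < 0.
Newton iteration, ψ⁰ = 0.55:
  ψ = 0.550: g = -0.0856, g' = -0.496 → ψ = 0.377
  ψ = 0.377: g = -0.0024, g' = -0.476 → ψ = 0.372
Converged at ψ = 0.372.
Compositions from xᵢ = zᵢ/(1+ψ(Kᵢ−1)), yᵢ = Kᵢxᵢ:
  1: x = 0.328, y = 0.661
  2: x = 0.123, y = 0.104
  3: x = 0.549, y = 0.235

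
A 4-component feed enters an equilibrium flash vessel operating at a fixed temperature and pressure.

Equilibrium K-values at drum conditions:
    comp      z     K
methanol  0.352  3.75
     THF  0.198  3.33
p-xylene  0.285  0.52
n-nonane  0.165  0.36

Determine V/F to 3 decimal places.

V/F = 0.829

Material balance + equilibrium reduce to Σ zᵢ(Kᵢ−1)/(1+V/F(Kᵢ−1)) = 0.
Feasibility: ΣzᵢKᵢ = 2.187, Σzᵢ/Kᵢ = 1.160 — both > 1, two phases present.
Iterate (Newton) starting at V/F = 0.5:
  V/F = 0.500: g = 0.2854, g' = -0.961 → V/F = 0.797
  V/F = 0.797: g = 0.0277, g' = -0.847 → V/F = 0.830
  V/F = 0.830: g = -0.0002, g' = -0.861 → V/F = 0.829
Converged at V/F = 0.829.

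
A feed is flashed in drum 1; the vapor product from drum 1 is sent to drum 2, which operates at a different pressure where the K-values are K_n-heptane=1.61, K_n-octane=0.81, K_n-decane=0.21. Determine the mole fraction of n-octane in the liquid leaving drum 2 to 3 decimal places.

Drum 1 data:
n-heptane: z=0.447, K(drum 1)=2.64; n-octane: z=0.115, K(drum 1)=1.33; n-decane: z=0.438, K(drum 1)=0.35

Drum 1:
Material balance + equilibrium reduce to Σ zᵢ(Kᵢ−1)/(1+ψ₁(Kᵢ−1)) = 0.
Check two-phase: ΣzᵢKᵢ = 1.486 > 1 and Σzᵢ/Kᵢ = 1.507 > 1, so g(0) = 0.486 > 0 and g(1) = -0.507 < 0.
Newton–Raphson from ψ₁ = 0.5:
  ψ₁ = 0.500: g = 0.0136, g' = -0.778 → ψ₁ = 0.517
Converged at ψ₁ = 0.517.
Drum-1 compositions:
  n-heptane: x = 0.242, y = 0.638
  n-octane: x = 0.098, y = 0.131
  n-decane: x = 0.660, y = 0.231
Drum-2 feed = drum-1 vapor: z₂ = (0.6384, 0.1306, 0.2310).
Drum 2:
Material balance + equilibrium reduce to Σ zᵢ(Kᵢ−1)/(1+ψ₂(Kᵢ−1)) = 0.
g(0) = ΣzᵢKᵢ − 1 = 0.182 and g(1) = 1 − Σzᵢ/Kᵢ = -0.658, so a root lies in (0, 1).
Newton–Raphson from ψ₂ = 0.5:
  ψ₂ = 0.500: g = -0.0307, g' = -0.539 → ψ₂ = 0.443
  ψ₂ = 0.443: g = -0.0013, g' = -0.494 → ψ₂ = 0.440
Converged at ψ₂ = 0.440.
  n-heptane: x = 0.503, y = 0.810
  n-octane: x = 0.143, y = 0.115
  n-decane: x = 0.354, y = 0.074

x_n-octane (drum 2) = 0.143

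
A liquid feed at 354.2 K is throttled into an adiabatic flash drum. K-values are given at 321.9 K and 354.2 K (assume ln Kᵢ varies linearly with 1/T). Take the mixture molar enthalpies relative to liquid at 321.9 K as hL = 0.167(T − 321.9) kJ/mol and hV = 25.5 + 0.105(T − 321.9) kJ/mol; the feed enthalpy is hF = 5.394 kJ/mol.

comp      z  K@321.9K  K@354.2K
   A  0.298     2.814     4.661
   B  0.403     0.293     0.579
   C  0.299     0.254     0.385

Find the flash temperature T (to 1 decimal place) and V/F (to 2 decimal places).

Adiabatic flash: solve Rachford–Rice at each trial T, then check hF = ψ·hV(T) + (1−ψ)·hL(T).
  T = 321.9 K: K = (2.814, 0.293, 0.254), RR gives ψ = 0.025, H_out = 0.633 kJ/mol
  T = 354.2 K: K = (4.661, 0.579, 0.385), RR gives ψ = 0.395, H_out = 14.666 kJ/mol
  T = 338.0 K: K = (3.663, 0.418, 0.316), RR gives ψ = 0.212, H_out = 7.891 kJ/mol
  T = 329.9 K: K = (3.218, 0.351, 0.284), RR gives ψ = 0.123, H_out = 4.417 kJ/mol
  T = 333.9 K: K = (3.433, 0.383, 0.299), RR gives ψ = 0.168, H_out = 6.161 kJ/mol
  T = 331.9 K: K = (3.325, 0.367, 0.291), RR gives ψ = 0.146, H_out = 5.298 kJ/mol
Linear interpolation between T = 331.9 (H_out = 5.298) and T = 333.9 (H_out = 6.161) on hF = 5.394 gives T ≈ 332.1 K, at which ψ = 0.15.

T = 332.1 K, V/F = 0.15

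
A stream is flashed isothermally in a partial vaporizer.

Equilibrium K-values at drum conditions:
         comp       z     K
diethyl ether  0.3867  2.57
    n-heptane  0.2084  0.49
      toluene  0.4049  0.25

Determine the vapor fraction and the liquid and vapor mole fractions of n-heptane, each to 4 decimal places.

ψ = 0.1855, x_n-heptane = 0.2302, y_n-heptane = 0.1128

Material balance + equilibrium reduce to Σ zᵢ(Kᵢ−1)/(1+ψ(Kᵢ−1)) = 0.
Check two-phase: ΣzᵢKᵢ = 1.1972 > 1 and Σzᵢ/Kᵢ = 2.1954 > 1, so g(0) = 0.1972 > 0 and g(1) = -1.1954 < 0.
Iterate (Newton) starting at ψ = 0.44:
  ψ = 0.4400: g = -0.23121, g' = -0.9309 → ψ = 0.1916
  ψ = 0.1916: g = -0.00573, g' = -0.9405 → ψ = 0.1855
Converged at ψ = 0.1855.
Compositions from xᵢ = zᵢ/(1+ψ(Kᵢ−1)), yᵢ = Kᵢxᵢ:
  diethyl ether: x = 0.2995, y = 0.7696
  n-heptane: x = 0.2302, y = 0.1128
  toluene: x = 0.4704, y = 0.1176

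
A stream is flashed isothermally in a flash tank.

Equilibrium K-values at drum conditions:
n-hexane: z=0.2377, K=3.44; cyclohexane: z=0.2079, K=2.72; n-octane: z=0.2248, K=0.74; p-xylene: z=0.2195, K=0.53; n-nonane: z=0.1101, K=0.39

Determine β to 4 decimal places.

Rachford–Rice: g(β) = Σ zᵢ(Kᵢ−1)/(1+β(Kᵢ−1)) = 0.
Check two-phase: ΣzᵢKᵢ = 1.7088 > 1 and Σzᵢ/Kᵢ = 1.1458 > 1, so g(0) = 0.7088 > 0 and g(1) = -0.1458 < 0.
Iterate (Newton) starting at β = 0.44:
  β = 0.4400: g = 0.19539, g' = -0.7014 → β = 0.7186
  β = 0.7186: g = 0.02335, g' = -0.5731 → β = 0.7593
  β = 0.7593: g = 0.00003, g' = -0.5725 → β = 0.7594
Converged at β = 0.7594.

β = 0.7594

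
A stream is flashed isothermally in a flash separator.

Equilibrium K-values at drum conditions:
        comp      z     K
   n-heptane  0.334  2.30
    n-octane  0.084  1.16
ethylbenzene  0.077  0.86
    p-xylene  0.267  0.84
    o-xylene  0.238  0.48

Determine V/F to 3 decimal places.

V/F = 0.653

Newton iteration, V/F⁰ = 0.5:
  V/F = 0.500: g = 0.0503, g' = -0.337 → V/F = 0.650
  V/F = 0.650: g = 0.0012, g' = -0.325 → V/F = 0.653
Converged at V/F = 0.653.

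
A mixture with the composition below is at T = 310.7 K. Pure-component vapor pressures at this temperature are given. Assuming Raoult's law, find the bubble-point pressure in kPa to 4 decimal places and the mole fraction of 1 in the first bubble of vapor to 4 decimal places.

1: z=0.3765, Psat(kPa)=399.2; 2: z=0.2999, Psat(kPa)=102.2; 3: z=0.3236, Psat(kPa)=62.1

Pbub = 201.0441 kPa, y_1 = 0.7476

At the bubble point ψ → 0, so ΣzᵢKᵢ = 1 with Kᵢ = Pᵢˢᵃᵗ/P ⇒ P = ΣzᵢPᵢˢᵃᵗ.
P = 0.3765·399.2 + 0.2999·102.2 + 0.3236·62.1 = 201.0441 kPa
yᵢ = zᵢPᵢˢᵃᵗ/P ⇒ y_1 = 0.3765·399.2/201.0441 = 0.7476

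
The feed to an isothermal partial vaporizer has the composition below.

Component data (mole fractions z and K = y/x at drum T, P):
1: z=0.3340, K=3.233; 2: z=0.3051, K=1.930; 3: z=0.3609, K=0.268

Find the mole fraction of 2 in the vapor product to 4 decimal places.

y_2 = 0.3716

Rachford–Rice: g(β) = Σ zᵢ(Kᵢ−1)/(1+β(Kᵢ−1)) = 0.
g(0) = ΣzᵢKᵢ − 1 = 0.7654 and g(1) = 1 − Σzᵢ/Kᵢ = -0.6080, so a root lies in (0, 1).
Iterate (Newton) starting at β = 0.3:
  β = 0.3000: g = 0.32996, g' = -1.0761 → β = 0.6066
  β = 0.6066: g = 0.02296, g' = -1.0339 → β = 0.6288
  β = 0.6288: g = -0.00025, g' = -1.0571 → β = 0.6286
Converged at β = 0.6286.
Compositions from xᵢ = zᵢ/(1+β(Kᵢ−1)), yᵢ = Kᵢxᵢ:
  1: x = 0.1390, y = 0.4492
  2: x = 0.1925, y = 0.3716
  3: x = 0.6685, y = 0.1792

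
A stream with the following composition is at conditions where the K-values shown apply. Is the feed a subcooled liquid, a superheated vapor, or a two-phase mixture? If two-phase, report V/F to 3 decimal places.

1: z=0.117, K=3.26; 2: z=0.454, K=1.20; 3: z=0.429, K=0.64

ΣzᵢKᵢ = 1.201; Σzᵢ/Kᵢ = 1.085.
Both exceed 1, so a two-phase solution exists.
Newton iteration, ψ⁰ = 0.5:
  ψ = 0.500: g = 0.0183, g' = -0.229 → ψ = 0.580
  ψ = 0.580: g = 0.0006, g' = -0.215 → ψ = 0.583
Converged at ψ = 0.583.

two-phase, V/F = 0.583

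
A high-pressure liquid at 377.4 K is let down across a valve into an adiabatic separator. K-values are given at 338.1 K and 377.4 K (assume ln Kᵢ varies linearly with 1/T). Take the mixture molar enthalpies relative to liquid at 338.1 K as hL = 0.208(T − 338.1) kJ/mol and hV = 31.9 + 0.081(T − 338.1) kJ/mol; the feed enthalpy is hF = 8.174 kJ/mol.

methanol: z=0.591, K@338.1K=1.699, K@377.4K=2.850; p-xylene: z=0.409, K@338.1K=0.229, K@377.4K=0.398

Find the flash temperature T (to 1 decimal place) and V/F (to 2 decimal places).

Adiabatic flash: solve Rachford–Rice at each trial T, then check hF = ψ·hV(T) + (1−ψ)·hL(T).
  T = 338.1 K: K = (1.699, 0.229), RR gives ψ = 0.181, H_out = 5.787 kJ/mol
  T = 377.4 K: K = (2.850, 0.398), RR gives ψ = 0.761, H_out = 28.643 kJ/mol
  T = 357.8 K: K = (2.233, 0.307), RR gives ψ = 0.521, H_out = 19.411 kJ/mol
  T = 348.0 K: K = (1.957, 0.266), RR gives ψ = 0.378, H_out = 13.645 kJ/mol
  T = 343.1 K: K = (1.827, 0.247), RR gives ψ = 0.290, H_out = 10.122 kJ/mol
  T = 340.6 K: K = (1.762, 0.238), RR gives ψ = 0.239, H_out = 8.068 kJ/mol
  T = 341.9 K: K = (1.795, 0.243), RR gives ψ = 0.266, H_out = 9.161 kJ/mol
Linear interpolation between T = 340.6 (H_out = 8.068) and T = 341.9 (H_out = 9.161) on hF = 8.174 gives T ≈ 340.7 K, at which ψ = 0.24.

T = 340.7 K, V/F = 0.24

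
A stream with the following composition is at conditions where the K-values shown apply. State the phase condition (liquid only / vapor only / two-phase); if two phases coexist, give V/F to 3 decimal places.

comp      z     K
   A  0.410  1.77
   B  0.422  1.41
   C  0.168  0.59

vapor only

ΣzᵢKᵢ = 1.420; Σzᵢ/Kᵢ = 0.816.
Since Σzᵢ/Kᵢ < 1 the mixture is above its dew point — single vapor phase.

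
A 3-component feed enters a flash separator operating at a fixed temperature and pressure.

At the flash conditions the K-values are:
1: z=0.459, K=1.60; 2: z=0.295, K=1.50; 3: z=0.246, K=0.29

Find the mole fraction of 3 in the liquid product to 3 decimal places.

Rachford–Rice: g(ψ) = Σ zᵢ(Kᵢ−1)/(1+ψ(Kᵢ−1)) = 0.
Feasibility: ΣzᵢKᵢ = 1.248, Σzᵢ/Kᵢ = 1.332 — both > 1, two phases present.
Iterate (Newton) starting at ψ = 0.5:
  ψ = 0.500: g = 0.0591, g' = -0.443 → ψ = 0.633
  ψ = 0.633: g = -0.0058, g' = -0.539 → ψ = 0.623
Converged at ψ = 0.623.
Compositions from xᵢ = zᵢ/(1+ψ(Kᵢ−1)), yᵢ = Kᵢxᵢ:
  1: x = 0.334, y = 0.535
  2: x = 0.225, y = 0.337
  3: x = 0.441, y = 0.128

x_3 = 0.441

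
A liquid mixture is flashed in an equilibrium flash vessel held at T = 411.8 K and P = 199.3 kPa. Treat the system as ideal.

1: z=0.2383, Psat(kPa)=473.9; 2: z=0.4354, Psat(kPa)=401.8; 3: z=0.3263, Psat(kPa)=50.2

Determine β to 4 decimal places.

Raoult's law: Kᵢ = Pᵢˢᵃᵗ/P = Pᵢˢᵃᵗ/199.3.
  K_1 = 473.9/199.3 = 2.377822, K_2 = 401.8/199.3 = 2.016056, K_3 = 50.2/199.3 = 0.251882
Iterate (Newton) starting at β = 0.5:
  β = 0.5000: g = 0.09777, g' = -0.8224 → β = 0.6189
  β = 0.6189: g = -0.00577, g' = -0.9345 → β = 0.6127
Converged at β = 0.6127.

β = 0.6127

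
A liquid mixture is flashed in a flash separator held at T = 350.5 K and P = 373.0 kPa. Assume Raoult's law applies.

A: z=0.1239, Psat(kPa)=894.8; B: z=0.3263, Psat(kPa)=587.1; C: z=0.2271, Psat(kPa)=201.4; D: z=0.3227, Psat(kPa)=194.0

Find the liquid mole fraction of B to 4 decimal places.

x_B = 0.2861

Raoult's law: Kᵢ = Pᵢˢᵃᵗ/P = Pᵢˢᵃᵗ/373.0.
  K_A = 894.8/373.0 = 2.398928, K_B = 587.1/373.0 = 1.573995, K_C = 201.4/373.0 = 0.539946, K_D = 194.0/373.0 = 0.520107
Iterate (Newton) starting at ψ = 0.42:
  ψ = 0.4200: g = -0.06336, g' = -0.3564 → ψ = 0.2422
  ψ = 0.2422: g = 0.00108, g' = -0.3742 → ψ = 0.2451
Converged at ψ = 0.2451.
Compositions from xᵢ = zᵢ/(1+ψ(Kᵢ−1)), yᵢ = Kᵢxᵢ:
  A: x = 0.0923, y = 0.2213
  B: x = 0.2861, y = 0.4502
  C: x = 0.2560, y = 0.1382
  D: x = 0.3657, y = 0.1902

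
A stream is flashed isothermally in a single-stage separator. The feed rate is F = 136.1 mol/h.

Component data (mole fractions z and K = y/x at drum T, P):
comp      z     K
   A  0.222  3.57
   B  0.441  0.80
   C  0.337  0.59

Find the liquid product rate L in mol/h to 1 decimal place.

Rachford–Rice: g(V/F) = Σ zᵢ(Kᵢ−1)/(1+V/F(Kᵢ−1)) = 0.
Check two-phase: ΣzᵢKᵢ = 1.344 > 1 and Σzᵢ/Kᵢ = 1.185 > 1, so g(0) = 0.344 > 0 and g(1) = -0.185 < 0.
Newton–Raphson from V/F = 0.56:
  V/F = 0.560: g = -0.0448, g' = -0.364 → V/F = 0.437
  V/F = 0.437: g = 0.0037, g' = -0.430 → V/F = 0.446
Converged at V/F = 0.446.
Then V = V/F·F = 0.4458·136.1 = 60.7 mol/h and L = F − V = 75.4 mol/h.

L = 75.4 mol/h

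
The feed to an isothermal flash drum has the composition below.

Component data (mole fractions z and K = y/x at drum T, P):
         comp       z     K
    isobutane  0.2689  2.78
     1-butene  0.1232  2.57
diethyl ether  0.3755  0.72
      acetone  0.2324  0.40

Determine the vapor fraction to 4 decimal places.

ψ = 0.5750

Rachford–Rice: g(ψ) = Σ zᵢ(Kᵢ−1)/(1+ψ(Kᵢ−1)) = 0.
Check two-phase: ΣzᵢKᵢ = 1.4275 > 1 and Σzᵢ/Kᵢ = 1.2472 > 1, so g(0) = 0.4275 > 0 and g(1) = -0.2472 < 0.
Newton–Raphson from ψ = 0.48:
  ψ = 0.4800: g = 0.05111, g' = -0.5508 → ψ = 0.5728
  ψ = 0.5728: g = 0.00117, g' = -0.5291 → ψ = 0.5750
Converged at ψ = 0.5750.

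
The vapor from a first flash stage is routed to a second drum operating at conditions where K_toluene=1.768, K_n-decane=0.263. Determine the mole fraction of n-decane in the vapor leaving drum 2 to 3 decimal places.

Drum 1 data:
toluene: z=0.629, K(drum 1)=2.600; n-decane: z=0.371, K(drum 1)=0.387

Drum 1:
Material balance + equilibrium reduce to Σ zᵢ(Kᵢ−1)/(1+ψ₁(Kᵢ−1)) = 0.
g(0) = ΣzᵢKᵢ − 1 = 0.779 and g(1) = 1 − Σzᵢ/Kᵢ = -0.201, so a root lies in (0, 1).
Binary case is linear: z₁(K₁−1)(1+ψ₁(K₂−1)) + z₂(K₂−1)(1+ψ₁(K₁−1)) = 0
⇒ ψ₁ = [z₁(K₁−1)+z₂(K₂−1)] / [−(K₁−1)(K₂−1)] = 0.7790/0.9808 = 0.794
Drum-1 compositions:
  toluene: x = 0.277, y = 0.720
  n-decane: x = 0.723, y = 0.280
Drum-2 feed = drum-1 vapor: z₂ = (0.7202, 0.2798).
Drum 2:
Material balance + equilibrium reduce to Σ zᵢ(Kᵢ−1)/(1+ψ₂(Kᵢ−1)) = 0.
g(0) = ΣzᵢKᵢ − 1 = 0.347 and g(1) = 1 − Σzᵢ/Kᵢ = -0.471, so a root lies in (0, 1).
Binary case is linear: z₁(K₁−1)(1+ψ₂(K₂−1)) + z₂(K₂−1)(1+ψ₂(K₁−1)) = 0
⇒ ψ₂ = [z₁(K₁−1)+z₂(K₂−1)] / [−(K₁−1)(K₂−1)] = 0.3469/0.5660 = 0.613
  toluene: x = 0.490, y = 0.866
  n-decane: x = 0.510, y = 0.134

y_n-decane (drum 2) = 0.134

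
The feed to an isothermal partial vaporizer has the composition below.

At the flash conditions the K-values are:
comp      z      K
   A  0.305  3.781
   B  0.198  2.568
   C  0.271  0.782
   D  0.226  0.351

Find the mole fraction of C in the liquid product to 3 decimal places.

x_C = 0.331

Material balance + equilibrium reduce to Σ zᵢ(Kᵢ−1)/(1+β(Kᵢ−1)) = 0.
Check two-phase: ΣzᵢKᵢ = 1.953 > 1 and Σzᵢ/Kᵢ = 1.148 > 1, so g(0) = 0.953 > 0 and g(1) = -0.148 < 0.
Newton–Raphson from β = 0.5:
  β = 0.500: g = 0.2454, g' = -0.791 → β = 0.810
  β = 0.810: g = 0.0162, g' = -0.760 → β = 0.832
Converged at β = 0.832.
Compositions from xᵢ = zᵢ/(1+β(Kᵢ−1)), yᵢ = Kᵢxᵢ:
  A: x = 0.092, y = 0.348
  B: x = 0.086, y = 0.221
  C: x = 0.331, y = 0.259
  D: x = 0.491, y = 0.172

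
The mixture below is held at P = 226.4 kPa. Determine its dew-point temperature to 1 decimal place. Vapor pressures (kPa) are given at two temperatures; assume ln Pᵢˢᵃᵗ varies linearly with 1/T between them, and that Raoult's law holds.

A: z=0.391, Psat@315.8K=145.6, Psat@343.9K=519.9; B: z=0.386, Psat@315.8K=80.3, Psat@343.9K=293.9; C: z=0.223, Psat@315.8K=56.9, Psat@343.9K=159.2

T = 337.8 K

Dew-point temperature: Σzᵢ·P/Pᵢˢᵃᵗ(T) = 1. Interpolate ln Pᵢˢᵃᵗ = aᵢ + bᵢ/T.
  T = 315.8 K: ΣzᵢP/Pᵢˢᵃᵗ = 2.5836
  T = 343.9 K: ΣzᵢP/Pᵢˢᵃᵗ = 0.7847
  T = 329.9 K: ΣzᵢP/Pᵢˢᵃᵗ = 1.3825
  T = 336.9 K: ΣzᵢP/Pᵢˢᵃᵗ = 1.0350
  T = 340.4 K: ΣzᵢP/Pᵢˢᵃᵗ = 0.8999
  T = 338.6 K: ΣzᵢP/Pᵢˢᵃᵗ = 0.9666
Interpolating between 336.9 K and 338.6 K gives T ≈ 337.8 K.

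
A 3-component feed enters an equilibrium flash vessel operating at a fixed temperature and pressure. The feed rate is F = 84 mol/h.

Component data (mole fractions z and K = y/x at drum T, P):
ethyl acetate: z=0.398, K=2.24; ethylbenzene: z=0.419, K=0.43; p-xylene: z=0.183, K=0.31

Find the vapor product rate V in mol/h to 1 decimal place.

V = 14.3 mol/h

Rachford–Rice: g(β) = Σ zᵢ(Kᵢ−1)/(1+β(Kᵢ−1)) = 0.
g(0) = ΣzᵢKᵢ − 1 = 0.128 and g(1) = 1 − Σzᵢ/Kᵢ = -0.742, so a root lies in (0, 1).
Newton–Raphson from β = 0.44:
  β = 0.440: g = -0.1808, g' = -0.678 → β = 0.173
  β = 0.173: g = -0.0023, g' = -0.695 → β = 0.170
Converged at β = 0.170.
Then V = β·F = 0.1701·84 = 14.3 mol/h and L = F − V = 69.7 mol/h.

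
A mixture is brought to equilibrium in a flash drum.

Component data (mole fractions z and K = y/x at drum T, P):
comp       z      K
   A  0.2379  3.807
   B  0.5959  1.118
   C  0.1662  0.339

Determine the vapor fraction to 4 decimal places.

Newton–Raphson from ψ = 0.5:
  ψ = 0.5000: g = 0.18015, g' = -0.4939 → ψ = 0.8648
  ψ = 0.8648: g = 0.00220, g' = -0.5621 → ψ = 0.8687
Converged at ψ = 0.8687.

ψ = 0.8687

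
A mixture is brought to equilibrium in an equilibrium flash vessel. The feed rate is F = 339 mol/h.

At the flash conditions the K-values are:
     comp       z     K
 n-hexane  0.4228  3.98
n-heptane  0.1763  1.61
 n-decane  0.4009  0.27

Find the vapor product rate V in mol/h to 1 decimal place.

Newton iteration, ψ⁰ = 0.5:
  ψ = 0.5000: g = 0.12753, g' = -1.1739 → ψ = 0.6086
  ψ = 0.6086: g = -0.00044, g' = -1.2010 → ψ = 0.6083
Converged at ψ = 0.6083.
Then V = ψ·F = 0.6083·339 = 206.2 mol/h and L = F − V = 132.8 mol/h.

V = 206.2 mol/h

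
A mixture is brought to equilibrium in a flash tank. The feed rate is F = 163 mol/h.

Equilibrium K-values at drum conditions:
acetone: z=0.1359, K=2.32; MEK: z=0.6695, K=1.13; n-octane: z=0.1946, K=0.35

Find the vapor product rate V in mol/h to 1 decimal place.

V = 82.9 mol/h

Newton iteration, β⁰ = 0.5:
  β = 0.5000: g = 0.00240, g' = -0.2764 → β = 0.5087
  β = 0.5087: g = -0.00001, g' = -0.2782 → β = 0.5086
Converged at β = 0.5086.
Then V = β·F = 0.5086·163 = 82.9 mol/h and L = F − V = 80.1 mol/h.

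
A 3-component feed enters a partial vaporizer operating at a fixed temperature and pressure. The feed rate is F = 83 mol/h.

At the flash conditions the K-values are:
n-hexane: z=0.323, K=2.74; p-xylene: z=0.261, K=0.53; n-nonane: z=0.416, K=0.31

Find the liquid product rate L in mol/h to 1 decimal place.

L = 71.1 mol/h

Let ψ = V/F and solve Σ zᵢ(Kᵢ−1)/(1+ψ(Kᵢ−1)) = 0.
Feasibility: ΣzᵢKᵢ = 1.152, Σzᵢ/Kᵢ = 1.952 — both > 1, two phases present.
Newton iteration, ψ⁰ = 0.41:
  ψ = 0.410: g = -0.2242, g' = -0.807 → ψ = 0.132
  ψ = 0.132: g = 0.0104, g' = -0.952 → ψ = 0.143
Converged at ψ = 0.143.
Then V = ψ·F = 0.1431·83 = 11.9 mol/h and L = F − V = 71.1 mol/h.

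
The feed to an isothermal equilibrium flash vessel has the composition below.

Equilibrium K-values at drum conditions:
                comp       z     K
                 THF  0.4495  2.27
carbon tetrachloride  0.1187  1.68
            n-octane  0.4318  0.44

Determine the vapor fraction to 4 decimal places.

Rachford–Rice: g(ψ) = Σ zᵢ(Kᵢ−1)/(1+ψ(Kᵢ−1)) = 0.
Check two-phase: ΣzᵢKᵢ = 1.4098 > 1 and Σzᵢ/Kᵢ = 1.2500 > 1, so g(0) = 0.4098 > 0 and g(1) = -0.2500 < 0.
Newton iteration, ψ⁰ = 0.66:
  ψ = 0.6600: g = -0.01731, g' = -0.5815 → ψ = 0.6302
  ψ = 0.6302: g = -0.00012, g' = -0.5740 → ψ = 0.6300
Converged at ψ = 0.6300.

ψ = 0.6300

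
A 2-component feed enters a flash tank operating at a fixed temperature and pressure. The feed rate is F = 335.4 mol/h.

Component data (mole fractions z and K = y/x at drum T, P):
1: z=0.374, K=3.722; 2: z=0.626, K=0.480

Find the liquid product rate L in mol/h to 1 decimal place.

Iterate (Newton) starting at β = 0.54:
  β = 0.540: g = -0.0404, g' = -0.782 → β = 0.488
  β = 0.488: g = 0.0008, g' = -0.815 → β = 0.489
Converged at β = 0.489.
Then V = β·F = 0.4893·335.4 = 164.1 mol/h and L = F − V = 171.3 mol/h.

L = 171.3 mol/h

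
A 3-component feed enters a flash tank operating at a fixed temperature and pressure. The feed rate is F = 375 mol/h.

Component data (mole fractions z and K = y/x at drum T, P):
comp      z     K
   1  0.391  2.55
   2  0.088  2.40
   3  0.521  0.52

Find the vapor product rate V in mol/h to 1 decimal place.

Rachford–Rice: g(V/F) = Σ zᵢ(Kᵢ−1)/(1+V/F(Kᵢ−1)) = 0.
Feasibility: ΣzᵢKᵢ = 1.479, Σzᵢ/Kᵢ = 1.192 — both > 1, two phases present.
Iterate (Newton) starting at V/F = 0.32:
  V/F = 0.320: g = 0.1947, g' = -0.670 → V/F = 0.611
  V/F = 0.611: g = 0.0239, g' = -0.538 → V/F = 0.655
Converged at V/F = 0.655.
Then V = V/F·F = 0.6554·375 = 245.8 mol/h and L = F − V = 129.2 mol/h.

V = 245.8 mol/h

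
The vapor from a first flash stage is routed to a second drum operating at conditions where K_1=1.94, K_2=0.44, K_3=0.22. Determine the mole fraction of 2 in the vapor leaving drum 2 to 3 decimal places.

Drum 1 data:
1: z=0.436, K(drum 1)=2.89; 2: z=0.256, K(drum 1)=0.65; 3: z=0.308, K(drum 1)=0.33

y_2 (drum 2) = 0.133

Drum 1:
Let ψ₁ = V/F and solve Σ zᵢ(Kᵢ−1)/(1+ψ₁(Kᵢ−1)) = 0.
g(0) = ΣzᵢKᵢ − 1 = 0.528 and g(1) = 1 − Σzᵢ/Kᵢ = -0.478, so a root lies in (0, 1).
Newton–Raphson from ψ₁ = 0.5:
  ψ₁ = 0.500: g = 0.0047, g' = -0.770 → ψ₁ = 0.506
Converged at ψ₁ = 0.506.
Drum-1 compositions:
  1: x = 0.223, y = 0.644
  2: x = 0.311, y = 0.202
  3: x = 0.466, y = 0.154
Drum-2 feed = drum-1 vapor: z₂ = (0.6440, 0.2022, 0.1538).
Drum 2:
Material balance + equilibrium reduce to Σ zᵢ(Kᵢ−1)/(1+ψ₂(Kᵢ−1)) = 0.
g(0) = ΣzᵢKᵢ − 1 = 0.372 and g(1) = 1 − Σzᵢ/Kᵢ = -0.491, so a root lies in (0, 1).
Newton–Raphson from ψ₂ = 0.5:
  ψ₂ = 0.500: g = 0.0578, g' = -0.637 → ψ₂ = 0.591
  ψ₂ = 0.591: g = -0.0025, g' = -0.699 → ψ₂ = 0.587
Converged at ψ₂ = 0.587.
  1: x = 0.415, y = 0.805
  2: x = 0.301, y = 0.133
  3: x = 0.284, y = 0.062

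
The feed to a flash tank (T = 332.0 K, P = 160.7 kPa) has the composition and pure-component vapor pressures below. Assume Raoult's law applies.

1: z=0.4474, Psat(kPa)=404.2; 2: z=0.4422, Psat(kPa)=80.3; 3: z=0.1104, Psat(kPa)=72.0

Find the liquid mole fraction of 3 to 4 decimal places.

Raoult's law: Kᵢ = Pᵢˢᵃᵗ/P = Pᵢˢᵃᵗ/160.7.
  K_1 = 404.2/160.7 = 2.515246, K_2 = 80.3/160.7 = 0.499689, K_3 = 72.0/160.7 = 0.448040
Newton–Raphson from ψ = 0.5:
  ψ = 0.5000: g = 0.00649, g' = -0.5935 → ψ = 0.5109
  ψ = 0.5109: g = 0.00001, g' = -0.5913 → ψ = 0.5110
Converged at ψ = 0.5110.
Compositions from xᵢ = zᵢ/(1+ψ(Kᵢ−1)), yᵢ = Kᵢxᵢ:
  1: x = 0.2522, y = 0.6343
  2: x = 0.5941, y = 0.2968
  3: x = 0.1538, y = 0.0689

x_3 = 0.1538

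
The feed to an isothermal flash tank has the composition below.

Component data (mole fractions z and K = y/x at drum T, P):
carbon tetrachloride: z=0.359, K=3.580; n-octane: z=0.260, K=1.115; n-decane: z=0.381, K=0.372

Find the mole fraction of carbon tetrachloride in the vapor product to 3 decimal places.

Rachford–Rice: g(V/F) = Σ zᵢ(Kᵢ−1)/(1+V/F(Kᵢ−1)) = 0.
Check two-phase: ΣzᵢKᵢ = 1.717 > 1 and Σzᵢ/Kᵢ = 1.358 > 1, so g(0) = 0.717 > 0 and g(1) = -0.358 < 0.
Newton–Raphson from V/F = 0.66:
  V/F = 0.660: g = -0.0382, g' = -0.768 → V/F = 0.610
Converged at V/F = 0.610.
Compositions from xᵢ = zᵢ/(1+V/F(Kᵢ−1)), yᵢ = Kᵢxᵢ:
  carbon tetrachloride: x = 0.139, y = 0.499
  n-octane: x = 0.243, y = 0.271
  n-decane: x = 0.618, y = 0.230

y_carbon tetrachloride = 0.499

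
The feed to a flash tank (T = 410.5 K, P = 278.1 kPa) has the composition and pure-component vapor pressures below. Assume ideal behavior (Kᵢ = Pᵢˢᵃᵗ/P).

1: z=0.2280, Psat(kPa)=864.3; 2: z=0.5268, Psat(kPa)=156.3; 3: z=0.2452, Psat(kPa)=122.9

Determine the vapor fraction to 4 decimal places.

Raoult's law: Kᵢ = Pᵢˢᵃᵗ/P = Pᵢˢᵃᵗ/278.1.
  K_1 = 864.3/278.1 = 3.107875, K_2 = 156.3/278.1 = 0.562028, K_3 = 122.9/278.1 = 0.441927
Rachford–Rice: g(ψ) = Σ zᵢ(Kᵢ−1)/(1+ψ(Kᵢ−1)) = 0.
Check two-phase: ΣzᵢKᵢ = 1.1130 > 1 and Σzᵢ/Kᵢ = 1.5655 > 1, so g(0) = 0.1130 > 0 and g(1) = -0.5655 < 0.
Newton–Raphson from ψ = 0.5:
  ψ = 0.5000: g = -0.25123, g' = -0.5527 → ψ = 0.0455
  ψ = 0.0455: g = 0.06276, g' = -1.0292 → ψ = 0.1064
  ψ = 0.1064: g = 0.00504, g' = -0.8733 → ψ = 0.1122
  ψ = 0.1122: g = 0.00003, g' = -0.8612 → ψ = 0.1123
Converged at ψ = 0.1123.

ψ = 0.1123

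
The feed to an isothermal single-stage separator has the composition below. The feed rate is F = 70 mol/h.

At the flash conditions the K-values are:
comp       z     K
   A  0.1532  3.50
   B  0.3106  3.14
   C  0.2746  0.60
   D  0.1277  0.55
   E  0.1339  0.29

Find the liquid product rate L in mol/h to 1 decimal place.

Rachford–Rice: g(β) = Σ zᵢ(Kᵢ−1)/(1+β(Kᵢ−1)) = 0.
Check two-phase: ΣzᵢKᵢ = 1.7853 > 1 and Σzᵢ/Kᵢ = 1.2943 > 1, so g(0) = 0.7853 > 0 and g(1) = -0.2943 < 0.
Newton–Raphson from β = 0.5:
  β = 0.5000: g = 0.13248, g' = -0.7950 → β = 0.6666
  β = 0.6666: g = 0.00517, g' = -0.7540 → β = 0.6735
Converged at β = 0.6735.
Then V = β·F = 0.6735·70 = 47.1 mol/h and L = F − V = 22.9 mol/h.

L = 22.9 mol/h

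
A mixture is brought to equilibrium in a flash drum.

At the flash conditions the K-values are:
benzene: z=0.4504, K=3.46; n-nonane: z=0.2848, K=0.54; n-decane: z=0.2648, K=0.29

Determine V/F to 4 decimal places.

Iterate (Newton) starting at V/F = 0.5:
  V/F = 0.5000: g = 0.03523, g' = -0.9706 → V/F = 0.5363
  V/F = 0.5363: g = 0.00020, g' = -0.9610 → V/F = 0.5365
Converged at V/F = 0.5365.

V/F = 0.5365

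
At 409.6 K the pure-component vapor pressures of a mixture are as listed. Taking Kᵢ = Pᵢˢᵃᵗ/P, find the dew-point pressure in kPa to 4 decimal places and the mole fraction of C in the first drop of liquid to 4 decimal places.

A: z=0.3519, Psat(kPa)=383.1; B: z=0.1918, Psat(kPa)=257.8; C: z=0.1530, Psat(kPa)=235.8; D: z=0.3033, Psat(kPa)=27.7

At the dew point ψ → 1, so Σzᵢ/Kᵢ = 1 with Kᵢ = Pᵢˢᵃᵗ/P ⇒ 1/P = Σzᵢ/Pᵢˢᵃᵗ.
1/P = 0.3519/383.1 + 0.1918/257.8 + 0.1530/235.8 + 0.3033/27.7 = 0.0132609 ⇒ P = 75.4099 kPa
xᵢ = zᵢP/Pᵢˢᵃᵗ ⇒ x_C = 0.1530·75.4099/235.8 = 0.0489

Pdew = 75.4099 kPa, x_C = 0.0489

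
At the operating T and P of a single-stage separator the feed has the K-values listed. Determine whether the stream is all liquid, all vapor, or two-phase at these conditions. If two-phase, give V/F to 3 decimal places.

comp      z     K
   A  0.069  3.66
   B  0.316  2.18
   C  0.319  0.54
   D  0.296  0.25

ΣzᵢKᵢ = 1.188; Σzᵢ/Kᵢ = 1.939.
Both exceed 1, so a two-phase solution exists.
Newton–Raphson from ψ = 0.57:
  ψ = 0.570: g = -0.2908, g' = -0.866 → ψ = 0.234
  ψ = 0.234: g = -0.0287, g' = -0.785 → ψ = 0.198
Converged at ψ = 0.198.

two-phase, V/F = 0.198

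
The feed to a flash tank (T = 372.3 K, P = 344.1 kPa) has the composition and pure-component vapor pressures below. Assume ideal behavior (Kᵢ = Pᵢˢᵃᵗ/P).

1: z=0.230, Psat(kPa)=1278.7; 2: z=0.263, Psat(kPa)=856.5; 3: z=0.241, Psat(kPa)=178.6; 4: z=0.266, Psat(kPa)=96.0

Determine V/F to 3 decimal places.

Raoult's law: Kᵢ = Pᵢˢᵃᵗ/P = Pᵢˢᵃᵗ/344.1.
  K_1 = 1278.7/344.1 = 3.71607, K_2 = 856.5/344.1 = 2.48910, K_3 = 178.6/344.1 = 0.51904, K_4 = 96.0/344.1 = 0.27899
Material balance + equilibrium reduce to Σ zᵢ(Kᵢ−1)/(1+V/F(Kᵢ−1)) = 0.
g(0) = ΣzᵢKᵢ − 1 = 0.709 and g(1) = 1 − Σzᵢ/Kᵢ = -0.585, so a root lies in (0, 1).
Newton–Raphson from V/F = 0.5:
  V/F = 0.500: g = 0.0369, g' = -0.932 → V/F = 0.540
Converged at V/F = 0.540.

V/F = 0.540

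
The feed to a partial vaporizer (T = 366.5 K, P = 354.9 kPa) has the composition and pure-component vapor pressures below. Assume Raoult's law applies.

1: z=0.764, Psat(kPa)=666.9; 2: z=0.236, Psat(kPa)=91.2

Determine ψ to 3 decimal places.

Raoult's law: Kᵢ = Pᵢˢᵃᵗ/P = Pᵢˢᵃᵗ/354.9.
  K_1 = 666.9/354.9 = 1.87912, K_2 = 91.2/354.9 = 0.25697
Let ψ = V/F and solve Σ zᵢ(Kᵢ−1)/(1+ψ(Kᵢ−1)) = 0.
Feasibility: ΣzᵢKᵢ = 1.496, Σzᵢ/Kᵢ = 1.325 — both > 1, two phases present.
Binary case is linear: z₁(K₁−1)(1+ψ(K₂−1)) + z₂(K₂−1)(1+ψ(K₁−1)) = 0
⇒ ψ = [z₁(K₁−1)+z₂(K₂−1)] / [−(K₁−1)(K₂−1)] = 0.4963/0.6532 = 0.760

ψ = 0.760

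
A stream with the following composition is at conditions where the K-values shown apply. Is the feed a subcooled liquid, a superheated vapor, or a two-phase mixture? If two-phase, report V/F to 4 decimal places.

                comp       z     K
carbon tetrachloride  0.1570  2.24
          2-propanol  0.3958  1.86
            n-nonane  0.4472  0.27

two-phase, V/F = 0.2921

ΣzᵢKᵢ = 1.2086; Σzᵢ/Kᵢ = 1.9392.
Both exceed 1, so a two-phase solution exists.
Newton iteration, ψ⁰ = 0.5:
  ψ = 0.5000: g = -0.15590, g' = -0.8262 → ψ = 0.3113
  ψ = 0.3113: g = -0.01349, g' = -0.7069 → ψ = 0.2922
  ψ = 0.2922: g = -0.00005, g' = -0.7021 → ψ = 0.2921
Converged at ψ = 0.2921.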